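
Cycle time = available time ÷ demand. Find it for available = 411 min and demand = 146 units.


Cycle time = available time / demand
= 411 / 146
= 2.82 min/unit


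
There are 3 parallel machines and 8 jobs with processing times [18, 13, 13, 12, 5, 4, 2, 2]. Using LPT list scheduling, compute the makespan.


Jobs (LPT sorted): [18, 13, 13, 12, 5, 4, 2, 2]
Machines: 3
  J=18 → Machine 1 (load: 0+18=18)
  J=13 → Machine 2 (load: 0+13=13)
  J=13 → Machine 3 (load: 0+13=13)
  J=12 → Machine 2 (load: 13+12=25)
  J=5 → Machine 3 (load: 13+5=18)
  J=4 → Machine 1 (load: 18+4=22)
  J=2 → Machine 3 (load: 18+2=20)
  J=2 → Machine 3 (load: 20+2=22)
Machine loads: [22, 25, 22]
Makespan = max = 25 time units


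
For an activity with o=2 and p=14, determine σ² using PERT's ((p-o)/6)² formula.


σ² = ((p - o) / 6)² = (p - o)² / 36
= (14 - 2)² / 36
= 12² / 36
= 144 / 36
= 4.0000


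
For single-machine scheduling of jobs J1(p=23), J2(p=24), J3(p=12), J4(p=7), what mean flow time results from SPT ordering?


SPT order: J4 → J3 → J1 → J2
Completion times:
  J4: C=7
  J3: C=19
  J1: C=42
  J2: C=66
Sum = 134, n = 4
Mean flow = 134/4
= 33.50


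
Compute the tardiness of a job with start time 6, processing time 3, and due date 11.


Completion = start + processing = 6 + 3 = 9
Tardiness = max(0, C - d) = max(0, 9 - 11)
= max(0, -2)
= 0


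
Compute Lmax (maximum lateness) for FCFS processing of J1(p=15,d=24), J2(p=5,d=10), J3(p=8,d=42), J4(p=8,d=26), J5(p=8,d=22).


Lateness per job (L = C - d):
  J1: C=15, d=24, L=-9
  J2: C=20, d=10, L=10
  J3: C=28, d=42, L=-14
  J4: C=36, d=26, L=10
  J5: C=44, d=22, L=22
Lmax = max(-9, 10, -14, 10, 22)
= 22


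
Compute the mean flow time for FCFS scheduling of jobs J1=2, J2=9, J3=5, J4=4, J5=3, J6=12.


Completion times:
  J1: completes at 2
  J2: completes at 11
  J3: completes at 16
  J4: completes at 20
  J5: completes at 23
  J6: completes at 35
Sum = 107
Average = 107/6
= 17.83


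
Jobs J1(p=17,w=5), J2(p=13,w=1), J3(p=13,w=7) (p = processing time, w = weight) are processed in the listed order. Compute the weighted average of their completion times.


Completion times:
  J1: C=17, w×C=5×17=85
  J2: C=30, w×C=1×30=30
  J3: C=43, w×C=7×43=301
Sum w×C = 416
Sum w = 13
Weighted avg = 416/13
= 32.00


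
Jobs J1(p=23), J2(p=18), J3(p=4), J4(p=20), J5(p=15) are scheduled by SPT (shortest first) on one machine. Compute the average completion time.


SPT order: J3 → J5 → J2 → J4 → J1
Completion times:
  J3: C=4
  J5: C=19
  J2: C=37
  J4: C=57
  J1: C=80
Sum = 197, n = 5
Mean flow = 197/5
= 39.40


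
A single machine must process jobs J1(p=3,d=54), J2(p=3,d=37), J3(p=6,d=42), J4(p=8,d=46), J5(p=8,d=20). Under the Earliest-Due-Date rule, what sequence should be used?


EDD: sort by earliest due date
  J5: d=20, p=8
  J2: d=37, p=3
  J3: d=42, p=6
  J4: d=46, p=8
  J1: d=54, p=3
Order: J5 → J2 → J3 → J4 → J1


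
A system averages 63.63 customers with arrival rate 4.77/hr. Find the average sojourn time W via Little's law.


Little's law: L = λW → W = L / λ
= 63.63 / 4.77
= 13.34 hours


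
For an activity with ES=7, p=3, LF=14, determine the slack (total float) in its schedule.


EF = ES + duration = 7 + 3 = 10
LS = LF - duration = 14 - 3 = 11
Total Float = LF - EF = 14 - 10
(or LS - ES = 11 - 7)
= 4


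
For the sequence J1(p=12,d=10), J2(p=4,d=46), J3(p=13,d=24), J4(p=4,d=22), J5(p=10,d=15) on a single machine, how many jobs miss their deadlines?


Completion vs due date:
  J1: C=12, d=10 → TARDY
  J2: C=16, d=46 → on time
  J3: C=29, d=24 → TARDY
  J4: C=33, d=22 → TARDY
  J5: C=43, d=15 → TARDY
Tardy jobs: J1, J3, J4, J5
Count = 4


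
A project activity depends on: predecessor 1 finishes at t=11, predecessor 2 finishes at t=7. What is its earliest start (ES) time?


ES = max of all predecessor completion times
Predecessors: [11, 7]
ES = max(11, 7)
= 11


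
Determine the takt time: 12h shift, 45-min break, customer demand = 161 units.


Available = 12×60 - 45 = 675 min
Takt time = 675 / 161
= 4.19 min/unit


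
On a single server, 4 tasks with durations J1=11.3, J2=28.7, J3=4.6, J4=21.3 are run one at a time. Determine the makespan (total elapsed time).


Sequential makespan: sum all processing times
= 11.3 + 28.7 + 4.6 + 21.3
= 65.9 time units


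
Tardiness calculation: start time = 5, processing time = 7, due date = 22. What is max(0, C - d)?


Completion = start + processing = 5 + 7 = 12
Tardiness = max(0, C - d) = max(0, 12 - 22)
= max(0, -10)
= 0


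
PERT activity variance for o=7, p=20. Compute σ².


σ² = ((p - o) / 6)² = (p - o)² / 36
= (20 - 7)² / 36
= 13² / 36
= 169 / 36
= 4.6944


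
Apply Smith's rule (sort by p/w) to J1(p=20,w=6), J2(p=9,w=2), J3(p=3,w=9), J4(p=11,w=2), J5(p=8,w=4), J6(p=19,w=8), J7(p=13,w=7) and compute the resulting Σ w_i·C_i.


WSPT order (by p/w): J3 → J7 → J5 → J6 → J1 → J2 → J4
  J3: C=3, w·C=9×3=27
  J7: C=16, w·C=7×16=112
  J5: C=24, w·C=4×24=96
  J6: C=43, w·C=8×43=344
  J1: C=63, w·C=6×63=378
  J2: C=72, w·C=2×72=144
  J4: C=83, w·C=2×83=166
Σ w·C = 1267
= 1267


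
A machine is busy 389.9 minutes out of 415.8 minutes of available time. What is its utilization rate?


Utilization = busy / total × 100
= 389.9 / 415.8 × 100
= 93.8%


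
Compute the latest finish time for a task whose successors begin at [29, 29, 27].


LF = min of all successor start times
Successors start at: [29, 29, 27]
LF = min(29, 29, 27)
= 27


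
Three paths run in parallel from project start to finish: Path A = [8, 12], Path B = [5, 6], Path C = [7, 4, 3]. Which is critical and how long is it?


Path A: 8 + 12 = 20
Path B: 5 + 6 = 11
Path C: 7 + 4 + 3 = 14
Critical path = longest = max(20, 11, 14)
= 20 (Path A)


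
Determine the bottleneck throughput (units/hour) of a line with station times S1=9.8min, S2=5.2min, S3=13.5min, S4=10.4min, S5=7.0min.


Bottleneck = longest station time
Station times: [9.8, 5.2, 13.5, 10.4, 7.0]
Max = 13.5 min
Rate = 60 / 13.5
= 4.44 units/hour (bottleneck: 13.5min)


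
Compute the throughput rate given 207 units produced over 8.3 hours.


Throughput = units / time
= 207 / 8.3
= 24.9 units/hour


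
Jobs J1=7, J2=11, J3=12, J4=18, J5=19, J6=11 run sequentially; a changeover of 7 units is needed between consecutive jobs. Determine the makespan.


Makespan = Σ processing + (n-1) × setup
= (7 + 11 + 12 + 18 + 19 + 11) + (6-1)×7
= 78 + 35
= 113 time units


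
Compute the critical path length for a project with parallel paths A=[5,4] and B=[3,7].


Path A: 5 + 4 = 9
Path B: 3 + 7 = 10
Critical path = longest = max(9, 10)
= 10 (Path B)


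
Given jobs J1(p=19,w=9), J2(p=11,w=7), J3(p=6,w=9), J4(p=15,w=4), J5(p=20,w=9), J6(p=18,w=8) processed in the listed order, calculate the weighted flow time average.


Completion times:
  J1: C=19, w×C=9×19=171
  J2: C=30, w×C=7×30=210
  J3: C=36, w×C=9×36=324
  J4: C=51, w×C=4×51=204
  J5: C=71, w×C=9×71=639
  J6: C=89, w×C=8×89=712
Sum w×C = 2260
Sum w = 46
Weighted avg = 2260/46
= 49.13


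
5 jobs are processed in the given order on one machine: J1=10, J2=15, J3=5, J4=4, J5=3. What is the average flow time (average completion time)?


Completion times:
  J1: completes at 10
  J2: completes at 25
  J3: completes at 30
  J4: completes at 34
  J5: completes at 37
Sum = 136
Average = 136/5
= 27.20


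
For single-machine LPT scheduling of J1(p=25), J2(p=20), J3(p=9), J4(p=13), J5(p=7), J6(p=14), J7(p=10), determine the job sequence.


LPT: sort by longest processing time first
  J1: p=25
  J2: p=20
  J6: p=14
  J4: p=13
  J7: p=10
  J3: p=9
  J5: p=7
Order: J1 → J2 → J6 → J4 → J7 → J3 → J5


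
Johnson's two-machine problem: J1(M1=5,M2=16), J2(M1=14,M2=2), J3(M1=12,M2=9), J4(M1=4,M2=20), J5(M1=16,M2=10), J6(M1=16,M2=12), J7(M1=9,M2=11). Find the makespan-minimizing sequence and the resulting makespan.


Johnson's rule:
Group 1 (M1≤M2, sort by M1): ['J4', 'J1', 'J7']
Group 2 (M1>M2, sort desc M2): ['J6', 'J5', 'J3', 'J2']
Sequence: J4 → J1 → J7 → J6 → J5 → J3 → J2
Makespan calculation:
  J4: M1 done=4, M2 done=24
  J1: M1 done=9, M2 done=40
  J7: M1 done=18, M2 done=51
  J6: M1 done=34, M2 done=63
  J5: M1 done=50, M2 done=73
  J3: M1 done=62, M2 done=82
  J2: M1 done=76, M2 done=84
= Sequence: J4 → J1 → J7 → J6 → J5 → J3 → J2, Makespan: 84


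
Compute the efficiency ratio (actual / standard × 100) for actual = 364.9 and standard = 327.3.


Efficiency = (actual / standard) × 100
= (364.9 / 327.3) × 100
= 111.5%


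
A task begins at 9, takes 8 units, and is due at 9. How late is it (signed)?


Completion = 9 + 8 = 17
Lateness = C - d = 17 - 9
= 8


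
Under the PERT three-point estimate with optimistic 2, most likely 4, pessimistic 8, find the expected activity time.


te = (o + 4m + p) / 6
= (2 + 4×4 + 8) / 6
= (2 + 16 + 8) / 6
= 26 / 6
= 4.33


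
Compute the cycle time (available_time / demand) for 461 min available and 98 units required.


Cycle time = available time / demand
= 461 / 98
= 4.70 min/unit


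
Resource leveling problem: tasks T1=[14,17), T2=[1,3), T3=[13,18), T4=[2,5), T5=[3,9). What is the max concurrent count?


Check each time point for overlaps:
  t=2: 2 tasks active (T2, T4)
Max concurrent = 2


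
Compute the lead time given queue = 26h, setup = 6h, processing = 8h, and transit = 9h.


Lead time = queue + setup + processing + transit
= 26 + 6 + 8 + 9
= 49 hours


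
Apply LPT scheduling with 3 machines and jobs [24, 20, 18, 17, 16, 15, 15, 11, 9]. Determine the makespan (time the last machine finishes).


Jobs (LPT sorted): [24, 20, 18, 17, 16, 15, 15, 11, 9]
Machines: 3
  J=24 → Machine 1 (load: 0+24=24)
  J=20 → Machine 2 (load: 0+20=20)
  J=18 → Machine 3 (load: 0+18=18)
  J=17 → Machine 3 (load: 18+17=35)
  J=16 → Machine 2 (load: 20+16=36)
  J=15 → Machine 1 (load: 24+15=39)
  J=15 → Machine 3 (load: 35+15=50)
  J=11 → Machine 2 (load: 36+11=47)
  J=9 → Machine 1 (load: 39+9=48)
Machine loads: [48, 47, 50]
Makespan = max = 50 time units


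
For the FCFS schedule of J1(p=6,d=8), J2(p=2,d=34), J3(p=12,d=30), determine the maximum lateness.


Lateness per job (L = C - d):
  J1: C=6, d=8, L=-2
  J2: C=8, d=34, L=-26
  J3: C=20, d=30, L=-10
Lmax = max(-2, -26, -10)
= -2


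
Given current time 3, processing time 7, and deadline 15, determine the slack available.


Slack = due - current_time - processing
= 15 - 3 - 7
= 5


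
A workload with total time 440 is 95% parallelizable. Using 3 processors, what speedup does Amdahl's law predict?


Amdahl's law: T_p = T × ((1-p) + p/N)
= 440 × ((1-0.95) + 0.95/3)
= 440 × (0.05 + 0.3167)
= 440 × 0.3667
= 161.33
Speedup = 440/161.33
= 2.73×


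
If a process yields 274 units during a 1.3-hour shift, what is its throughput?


Throughput = units / time
= 274 / 1.3
= 210.8 units/hour


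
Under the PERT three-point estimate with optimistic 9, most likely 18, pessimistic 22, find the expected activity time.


te = (o + 4m + p) / 6
= (9 + 4×18 + 22) / 6
= (9 + 72 + 22) / 6
= 103 / 6
= 17.17


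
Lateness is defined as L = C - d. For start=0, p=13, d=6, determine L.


Completion = 0 + 13 = 13
Lateness = C - d = 13 - 6
= 7


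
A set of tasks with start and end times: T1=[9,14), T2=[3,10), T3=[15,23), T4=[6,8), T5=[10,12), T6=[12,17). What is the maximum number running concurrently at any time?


Check each time point for overlaps:
  t=6: 2 tasks active (T2, T4)
Max concurrent = 2


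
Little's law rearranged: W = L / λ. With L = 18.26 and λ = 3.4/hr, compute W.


Little's law: L = λW → W = L / λ
= 18.26 / 3.4
= 5.37 hours


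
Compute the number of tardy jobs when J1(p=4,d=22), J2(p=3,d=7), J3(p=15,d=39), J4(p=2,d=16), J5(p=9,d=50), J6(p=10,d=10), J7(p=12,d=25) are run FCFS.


Completion vs due date:
  J1: C=4, d=22 → on time
  J2: C=7, d=7 → on time
  J3: C=22, d=39 → on time
  J4: C=24, d=16 → TARDY
  J5: C=33, d=50 → on time
  J6: C=43, d=10 → TARDY
  J7: C=55, d=25 → TARDY
Tardy jobs: J4, J6, J7
Count = 3


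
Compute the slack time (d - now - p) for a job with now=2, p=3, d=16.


Slack = due - current_time - processing
= 16 - 2 - 3
= 11


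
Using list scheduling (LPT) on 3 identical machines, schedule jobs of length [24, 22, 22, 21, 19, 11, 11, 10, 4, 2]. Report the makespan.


Jobs (LPT sorted): [24, 22, 22, 21, 19, 11, 11, 10, 4, 2]
Machines: 3
  J=24 → Machine 1 (load: 0+24=24)
  J=22 → Machine 2 (load: 0+22=22)
  J=22 → Machine 3 (load: 0+22=22)
  J=21 → Machine 2 (load: 22+21=43)
  J=19 → Machine 3 (load: 22+19=41)
  J=11 → Machine 1 (load: 24+11=35)
  J=11 → Machine 1 (load: 35+11=46)
  J=10 → Machine 3 (load: 41+10=51)
  J=4 → Machine 2 (load: 43+4=47)
  J=2 → Machine 1 (load: 46+2=48)
Machine loads: [48, 47, 51]
Makespan = max = 51 time units


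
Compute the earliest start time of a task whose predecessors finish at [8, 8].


ES = max of all predecessor completion times
Predecessors: [8, 8]
ES = max(8, 8)
= 8


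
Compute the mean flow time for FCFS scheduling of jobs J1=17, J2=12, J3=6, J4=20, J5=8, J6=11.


Completion times:
  J1: completes at 17
  J2: completes at 29
  J3: completes at 35
  J4: completes at 55
  J5: completes at 63
  J6: completes at 74
Sum = 273
Average = 273/6
= 45.50


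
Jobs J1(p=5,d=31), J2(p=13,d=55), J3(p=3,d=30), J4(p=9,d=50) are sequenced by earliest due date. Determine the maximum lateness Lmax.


EDD order: J3 → J1 → J4 → J2
Completion and lateness:
  J3: C=3, d=30, L=3-30=-27
  J1: C=8, d=31, L=8-31=-23
  J4: C=17, d=50, L=17-50=-33
  J2: C=30, d=55, L=30-55=-25
Lmax = max(-27, -23, -33, -25)
= -23


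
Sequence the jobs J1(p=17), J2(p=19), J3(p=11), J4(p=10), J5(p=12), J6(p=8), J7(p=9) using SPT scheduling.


SPT: sort by shortest processing time
  J6: p=8
  J7: p=9
  J4: p=10
  J3: p=11
  J5: p=12
  J1: p=17
  J2: p=19
Order: J6 → J7 → J4 → J3 → J5 → J1 → J2


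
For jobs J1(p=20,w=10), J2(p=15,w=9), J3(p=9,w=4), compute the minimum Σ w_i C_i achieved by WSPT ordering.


WSPT order (by p/w): J2 → J1 → J3
  J2: C=15, w·C=9×15=135
  J1: C=35, w·C=10×35=350
  J3: C=44, w·C=4×44=176
Σ w·C = 661
= 661


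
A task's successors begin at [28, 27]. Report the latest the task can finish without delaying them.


LF = min of all successor start times
Successors start at: [28, 27]
LF = min(28, 27)
= 27


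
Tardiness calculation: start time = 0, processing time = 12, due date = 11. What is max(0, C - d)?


Completion = start + processing = 0 + 12 = 12
Tardiness = max(0, C - d) = max(0, 12 - 11)
= max(0, 1)
= 1


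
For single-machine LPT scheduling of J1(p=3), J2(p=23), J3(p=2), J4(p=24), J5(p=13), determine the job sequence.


LPT: sort by longest processing time first
  J4: p=24
  J2: p=23
  J5: p=13
  J1: p=3
  J3: p=2
Order: J4 → J2 → J5 → J1 → J3


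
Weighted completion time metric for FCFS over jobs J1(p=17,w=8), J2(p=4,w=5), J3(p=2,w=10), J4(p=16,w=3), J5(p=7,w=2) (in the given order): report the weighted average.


Completion times:
  J1: C=17, w×C=8×17=136
  J2: C=21, w×C=5×21=105
  J3: C=23, w×C=10×23=230
  J4: C=39, w×C=3×39=117
  J5: C=46, w×C=2×46=92
Sum w×C = 680
Sum w = 28
Weighted avg = 680/28
= 24.29


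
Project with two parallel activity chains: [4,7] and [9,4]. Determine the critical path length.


Path A: 4 + 7 = 11
Path B: 9 + 4 = 13
Critical path = longest = max(11, 13)
= 13 (Path B)


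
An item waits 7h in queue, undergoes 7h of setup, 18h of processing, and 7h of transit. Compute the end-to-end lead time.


Lead time = queue + setup + processing + transit
= 7 + 7 + 18 + 7
= 39 hours


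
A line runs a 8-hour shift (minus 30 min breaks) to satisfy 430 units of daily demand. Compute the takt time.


Available = 8×60 - 30 = 450 min
Takt time = 450 / 430
= 1.05 min/unit


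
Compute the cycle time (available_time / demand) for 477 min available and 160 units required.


Cycle time = available time / demand
= 477 / 160
= 2.98 min/unit


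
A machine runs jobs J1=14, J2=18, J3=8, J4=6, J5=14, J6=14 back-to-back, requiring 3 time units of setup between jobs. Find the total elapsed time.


Makespan = Σ processing + (n-1) × setup
= (14 + 18 + 8 + 6 + 14 + 14) + (6-1)×3
= 74 + 15
= 89 time units


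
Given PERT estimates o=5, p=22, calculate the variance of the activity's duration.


σ² = ((p - o) / 6)² = (p - o)² / 36
= (22 - 5)² / 36
= 17² / 36
= 289 / 36
= 8.0278


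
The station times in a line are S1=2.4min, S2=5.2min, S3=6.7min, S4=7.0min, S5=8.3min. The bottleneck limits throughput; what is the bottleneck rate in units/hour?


Bottleneck = longest station time
Station times: [2.4, 5.2, 6.7, 7.0, 8.3]
Max = 8.3 min
Rate = 60 / 8.3
= 7.23 units/hour (bottleneck: 8.3min)


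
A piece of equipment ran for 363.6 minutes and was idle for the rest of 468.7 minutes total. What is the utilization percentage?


Utilization = busy / total × 100
= 363.6 / 468.7 × 100
= 77.6%


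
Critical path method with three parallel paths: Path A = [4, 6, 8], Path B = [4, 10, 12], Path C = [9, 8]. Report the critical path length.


Path A: 4 + 6 + 8 = 18
Path B: 4 + 10 + 12 = 26
Path C: 9 + 8 = 17
Critical path = longest = max(18, 26, 17)
= 26 (Path B)


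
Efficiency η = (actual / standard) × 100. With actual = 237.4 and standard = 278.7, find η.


Efficiency = (actual / standard) × 100
= (237.4 / 278.7) × 100
= 85.2%


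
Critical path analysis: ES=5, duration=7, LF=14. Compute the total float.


EF = ES + duration = 5 + 7 = 12
LS = LF - duration = 14 - 7 = 7
Total Float = LF - EF = 14 - 12
(or LS - ES = 7 - 5)
= 2


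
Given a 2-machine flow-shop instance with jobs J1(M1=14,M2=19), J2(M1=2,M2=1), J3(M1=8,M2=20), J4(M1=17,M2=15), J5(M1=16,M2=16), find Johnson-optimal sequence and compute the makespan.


Johnson's rule:
Group 1 (M1≤M2, sort by M1): ['J3', 'J1', 'J5']
Group 2 (M1>M2, sort desc M2): ['J4', 'J2']
Sequence: J3 → J1 → J5 → J4 → J2
Makespan calculation:
  J3: M1 done=8, M2 done=28
  J1: M1 done=22, M2 done=47
  J5: M1 done=38, M2 done=63
  J4: M1 done=55, M2 done=78
  J2: M1 done=57, M2 done=79
= Sequence: J3 → J1 → J5 → J4 → J2, Makespan: 79


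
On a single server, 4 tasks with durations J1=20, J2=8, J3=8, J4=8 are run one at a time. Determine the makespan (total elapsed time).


Sequential makespan: sum all processing times
= 20 + 8 + 8 + 8
= 44 time units


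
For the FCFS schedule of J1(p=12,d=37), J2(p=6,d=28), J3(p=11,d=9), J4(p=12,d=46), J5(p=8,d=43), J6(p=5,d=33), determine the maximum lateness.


Lateness per job (L = C - d):
  J1: C=12, d=37, L=-25
  J2: C=18, d=28, L=-10
  J3: C=29, d=9, L=20
  J4: C=41, d=46, L=-5
  J5: C=49, d=43, L=6
  J6: C=54, d=33, L=21
Lmax = max(-25, -10, 20, -5, 6, 21)
= 21


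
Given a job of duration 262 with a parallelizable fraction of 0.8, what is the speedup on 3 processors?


Amdahl's law: T_p = T × ((1-p) + p/N)
= 262 × ((1-0.8) + 0.8/3)
= 262 × (0.20 + 0.2667)
= 262 × 0.4667
= 122.27
Speedup = 262/122.27
= 2.14×


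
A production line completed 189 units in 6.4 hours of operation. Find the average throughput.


Throughput = units / time
= 189 / 6.4
= 29.5 units/hour


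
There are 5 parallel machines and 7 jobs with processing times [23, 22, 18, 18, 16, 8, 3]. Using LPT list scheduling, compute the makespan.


Jobs (LPT sorted): [23, 22, 18, 18, 16, 8, 3]
Machines: 5
  J=23 → Machine 1 (load: 0+23=23)
  J=22 → Machine 2 (load: 0+22=22)
  J=18 → Machine 3 (load: 0+18=18)
  J=18 → Machine 4 (load: 0+18=18)
  J=16 → Machine 5 (load: 0+16=16)
  J=8 → Machine 5 (load: 16+8=24)
  J=3 → Machine 3 (load: 18+3=21)
Machine loads: [23, 22, 21, 18, 24]
Makespan = max = 24 time units


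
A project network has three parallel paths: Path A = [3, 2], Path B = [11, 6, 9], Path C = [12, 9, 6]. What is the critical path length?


Path A: 3 + 2 = 5
Path B: 11 + 6 + 9 = 26
Path C: 12 + 9 + 6 = 27
Critical path = longest = max(5, 26, 27)
= 27 (Path C)


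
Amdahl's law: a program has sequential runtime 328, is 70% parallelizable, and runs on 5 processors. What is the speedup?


Amdahl's law: T_p = T × ((1-p) + p/N)
= 328 × ((1-0.7) + 0.7/5)
= 328 × (0.30 + 0.1400)
= 328 × 0.4400
= 144.32
Speedup = 328/144.32
= 2.27×


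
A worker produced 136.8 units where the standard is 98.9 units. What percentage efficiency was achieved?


Efficiency = (actual / standard) × 100
= (136.8 / 98.9) × 100
= 138.3%


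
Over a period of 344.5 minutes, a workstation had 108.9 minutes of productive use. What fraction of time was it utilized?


Utilization = busy / total × 100
= 108.9 / 344.5 × 100
= 31.6%


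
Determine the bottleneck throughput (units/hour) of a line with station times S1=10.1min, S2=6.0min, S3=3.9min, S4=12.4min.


Bottleneck = longest station time
Station times: [10.1, 6.0, 3.9, 12.4]
Max = 12.4 min
Rate = 60 / 12.4
= 4.84 units/hour (bottleneck: 12.4min)


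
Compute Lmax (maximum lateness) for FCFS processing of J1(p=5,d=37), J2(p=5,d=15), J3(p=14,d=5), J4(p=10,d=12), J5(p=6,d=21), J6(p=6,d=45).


Lateness per job (L = C - d):
  J1: C=5, d=37, L=-32
  J2: C=10, d=15, L=-5
  J3: C=24, d=5, L=19
  J4: C=34, d=12, L=22
  J5: C=40, d=21, L=19
  J6: C=46, d=45, L=1
Lmax = max(-32, -5, 19, 22, 19, 1)
= 22


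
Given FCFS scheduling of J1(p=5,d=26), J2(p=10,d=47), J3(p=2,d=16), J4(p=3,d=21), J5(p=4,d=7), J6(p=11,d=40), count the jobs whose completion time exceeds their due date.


Completion vs due date:
  J1: C=5, d=26 → on time
  J2: C=15, d=47 → on time
  J3: C=17, d=16 → TARDY
  J4: C=20, d=21 → on time
  J5: C=24, d=7 → TARDY
  J6: C=35, d=40 → on time
Tardy jobs: J3, J5
Count = 2


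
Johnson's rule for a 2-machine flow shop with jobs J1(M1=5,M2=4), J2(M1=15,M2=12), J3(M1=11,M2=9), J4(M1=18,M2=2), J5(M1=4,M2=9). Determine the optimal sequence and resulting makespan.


Johnson's rule:
Group 1 (M1≤M2, sort by M1): ['J5']
Group 2 (M1>M2, sort desc M2): ['J2', 'J3', 'J1', 'J4']
Sequence: J5 → J2 → J3 → J1 → J4
Makespan calculation:
  J5: M1 done=4, M2 done=13
  J2: M1 done=19, M2 done=31
  J3: M1 done=30, M2 done=40
  J1: M1 done=35, M2 done=44
  J4: M1 done=53, M2 done=55
= Sequence: J5 → J2 → J3 → J1 → J4, Makespan: 55


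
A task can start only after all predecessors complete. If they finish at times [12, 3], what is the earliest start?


ES = max of all predecessor completion times
Predecessors: [12, 3]
ES = max(12, 3)
= 12


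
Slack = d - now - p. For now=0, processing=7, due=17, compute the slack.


Slack = due - current_time - processing
= 17 - 0 - 7
= 10


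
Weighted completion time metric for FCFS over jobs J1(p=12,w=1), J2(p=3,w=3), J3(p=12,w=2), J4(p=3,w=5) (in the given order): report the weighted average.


Completion times:
  J1: C=12, w×C=1×12=12
  J2: C=15, w×C=3×15=45
  J3: C=27, w×C=2×27=54
  J4: C=30, w×C=5×30=150
Sum w×C = 261
Sum w = 11
Weighted avg = 261/11
= 23.73


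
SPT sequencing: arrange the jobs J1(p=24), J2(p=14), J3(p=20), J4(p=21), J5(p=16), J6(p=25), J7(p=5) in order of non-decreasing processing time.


SPT: sort by shortest processing time
  J7: p=5
  J2: p=14
  J5: p=16
  J3: p=20
  J4: p=21
  J1: p=24
  J6: p=25
Order: J7 → J2 → J5 → J3 → J4 → J1 → J6


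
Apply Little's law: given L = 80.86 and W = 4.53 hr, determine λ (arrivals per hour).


Little's law: L = λW → λ = L / W
= 80.86 / 4.53
= 17.85 per hour


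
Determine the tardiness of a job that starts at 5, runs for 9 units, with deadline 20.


Completion = start + processing = 5 + 9 = 14
Tardiness = max(0, C - d) = max(0, 14 - 20)
= max(0, -6)
= 0


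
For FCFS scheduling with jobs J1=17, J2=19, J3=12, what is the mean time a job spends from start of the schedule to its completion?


Completion times:
  J1: completes at 17
  J2: completes at 36
  J3: completes at 48
Sum = 101
Average = 101/3
= 33.67


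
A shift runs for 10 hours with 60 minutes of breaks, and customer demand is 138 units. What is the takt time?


Available = 10×60 - 60 = 540 min
Takt time = 540 / 138
= 3.91 min/unit


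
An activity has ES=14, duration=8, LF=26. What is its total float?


EF = ES + duration = 14 + 8 = 22
LS = LF - duration = 26 - 8 = 18
Total Float = LF - EF = 26 - 22
(or LS - ES = 18 - 14)
= 4


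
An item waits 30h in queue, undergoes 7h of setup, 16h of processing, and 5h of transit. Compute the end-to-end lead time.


Lead time = queue + setup + processing + transit
= 30 + 7 + 16 + 5
= 58 hours


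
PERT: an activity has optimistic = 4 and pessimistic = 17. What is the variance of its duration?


σ² = ((p - o) / 6)² = (p - o)² / 36
= (17 - 4)² / 36
= 13² / 36
= 169 / 36
= 4.6944


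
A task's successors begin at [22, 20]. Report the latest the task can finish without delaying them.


LF = min of all successor start times
Successors start at: [22, 20]
LF = min(22, 20)
= 20


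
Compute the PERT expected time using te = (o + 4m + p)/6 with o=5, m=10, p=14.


te = (o + 4m + p) / 6
= (5 + 4×10 + 14) / 6
= (5 + 40 + 14) / 6
= 59 / 6
= 9.83


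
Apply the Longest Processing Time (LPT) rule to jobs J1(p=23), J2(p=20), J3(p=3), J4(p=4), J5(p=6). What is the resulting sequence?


LPT: sort by longest processing time first
  J1: p=23
  J2: p=20
  J5: p=6
  J4: p=4
  J3: p=3
Order: J1 → J2 → J5 → J4 → J3


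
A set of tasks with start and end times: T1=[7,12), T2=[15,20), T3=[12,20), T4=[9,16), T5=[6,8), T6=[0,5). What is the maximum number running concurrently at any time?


Check each time point for overlaps:
  t=15: 3 tasks active (T2, T3, T4)
Max concurrent = 3


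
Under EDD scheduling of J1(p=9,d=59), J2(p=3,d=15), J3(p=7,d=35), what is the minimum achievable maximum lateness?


EDD order: J2 → J3 → J1
Completion and lateness:
  J2: C=3, d=15, L=3-15=-12
  J3: C=10, d=35, L=10-35=-25
  J1: C=19, d=59, L=19-59=-40
Lmax = max(-12, -25, -40)
= -12


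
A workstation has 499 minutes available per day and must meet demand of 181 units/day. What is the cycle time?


Cycle time = available time / demand
= 499 / 181
= 2.76 min/unit


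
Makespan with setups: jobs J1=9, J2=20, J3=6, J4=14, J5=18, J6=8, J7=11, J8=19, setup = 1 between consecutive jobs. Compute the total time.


Makespan = Σ processing + (n-1) × setup
= (9 + 20 + 6 + 14 + 18 + 8 + 11 + 19) + (8-1)×1
= 105 + 7
= 112 time units


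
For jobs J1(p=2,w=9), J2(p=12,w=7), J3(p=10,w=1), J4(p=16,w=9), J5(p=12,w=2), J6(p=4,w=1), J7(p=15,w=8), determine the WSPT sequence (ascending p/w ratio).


WSPT (Smith's rule): sort by p/w ascending
  J1: p/w = 2/9 = 0.222
  J2: p/w = 12/7 = 1.714
  J4: p/w = 16/9 = 1.778
  J7: p/w = 15/8 = 1.875
  J6: p/w = 4/1 = 4.000
  J5: p/w = 12/2 = 6.000
  J3: p/w = 10/1 = 10.000
Order: J1 → J2 → J4 → J7 → J6 → J5 → J3


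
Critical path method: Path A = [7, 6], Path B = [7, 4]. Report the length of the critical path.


Path A: 7 + 6 = 13
Path B: 7 + 4 = 11
Critical path = longest = max(13, 11)
= 13 (Path A)


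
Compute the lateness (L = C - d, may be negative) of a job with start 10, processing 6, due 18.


Completion = 10 + 6 = 16
Lateness = C - d = 16 - 18
= -2


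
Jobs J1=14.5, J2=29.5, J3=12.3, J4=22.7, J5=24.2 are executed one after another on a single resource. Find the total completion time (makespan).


Sequential makespan: sum all processing times
= 14.5 + 29.5 + 12.3 + 22.7 + 24.2
= 103.2 time units


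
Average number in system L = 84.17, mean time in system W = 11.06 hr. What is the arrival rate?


Little's law: L = λW → λ = L / W
= 84.17 / 11.06
= 7.61 per hour


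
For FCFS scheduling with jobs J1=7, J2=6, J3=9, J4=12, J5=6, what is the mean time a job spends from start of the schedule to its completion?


Completion times:
  J1: completes at 7
  J2: completes at 13
  J3: completes at 22
  J4: completes at 34
  J5: completes at 40
Sum = 116
Average = 116/5
= 23.20


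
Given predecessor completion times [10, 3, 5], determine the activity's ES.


ES = max of all predecessor completion times
Predecessors: [10, 3, 5]
ES = max(10, 3, 5)
= 10


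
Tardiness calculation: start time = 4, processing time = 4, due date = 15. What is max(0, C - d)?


Completion = start + processing = 4 + 4 = 8
Tardiness = max(0, C - d) = max(0, 8 - 15)
= max(0, -7)
= 0


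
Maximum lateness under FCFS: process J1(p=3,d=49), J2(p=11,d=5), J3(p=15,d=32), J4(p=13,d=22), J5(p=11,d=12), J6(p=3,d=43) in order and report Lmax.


Lateness per job (L = C - d):
  J1: C=3, d=49, L=-46
  J2: C=14, d=5, L=9
  J3: C=29, d=32, L=-3
  J4: C=42, d=22, L=20
  J5: C=53, d=12, L=41
  J6: C=56, d=43, L=13
Lmax = max(-46, 9, -3, 20, 41, 13)
= 41


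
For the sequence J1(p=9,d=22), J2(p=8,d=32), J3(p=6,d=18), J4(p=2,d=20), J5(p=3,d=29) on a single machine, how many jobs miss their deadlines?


Completion vs due date:
  J1: C=9, d=22 → on time
  J2: C=17, d=32 → on time
  J3: C=23, d=18 → TARDY
  J4: C=25, d=20 → TARDY
  J5: C=28, d=29 → on time
Tardy jobs: J3, J4
Count = 2


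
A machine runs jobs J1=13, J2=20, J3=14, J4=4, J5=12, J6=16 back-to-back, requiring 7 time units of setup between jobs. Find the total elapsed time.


Makespan = Σ processing + (n-1) × setup
= (13 + 20 + 14 + 4 + 12 + 16) + (6-1)×7
= 79 + 35
= 114 time units


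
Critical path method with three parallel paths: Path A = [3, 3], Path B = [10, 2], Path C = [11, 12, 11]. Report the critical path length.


Path A: 3 + 3 = 6
Path B: 10 + 2 = 12
Path C: 11 + 12 + 11 = 34
Critical path = longest = max(6, 12, 34)
= 34 (Path C)


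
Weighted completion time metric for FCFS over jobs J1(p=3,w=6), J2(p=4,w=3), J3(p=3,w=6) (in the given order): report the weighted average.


Completion times:
  J1: C=3, w×C=6×3=18
  J2: C=7, w×C=3×7=21
  J3: C=10, w×C=6×10=60
Sum w×C = 99
Sum w = 15
Weighted avg = 99/15
= 6.60


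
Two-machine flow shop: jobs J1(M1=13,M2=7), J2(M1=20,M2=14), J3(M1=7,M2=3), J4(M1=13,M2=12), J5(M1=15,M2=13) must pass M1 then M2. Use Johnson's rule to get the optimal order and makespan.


Johnson's rule:
Group 1 (M1≤M2, sort by M1): []
Group 2 (M1>M2, sort desc M2): ['J2', 'J5', 'J4', 'J1', 'J3']
Sequence: J2 → J5 → J4 → J1 → J3
Makespan calculation:
  J2: M1 done=20, M2 done=34
  J5: M1 done=35, M2 done=48
  J4: M1 done=48, M2 done=60
  J1: M1 done=61, M2 done=68
  J3: M1 done=68, M2 done=71
= Sequence: J2 → J5 → J4 → J1 → J3, Makespan: 71


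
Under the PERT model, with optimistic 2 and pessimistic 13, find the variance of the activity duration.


σ² = ((p - o) / 6)² = (p - o)² / 36
= (13 - 2)² / 36
= 11² / 36
= 121 / 36
= 3.3611


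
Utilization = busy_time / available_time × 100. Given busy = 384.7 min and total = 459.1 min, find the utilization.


Utilization = busy / total × 100
= 384.7 / 459.1 × 100
= 83.8%


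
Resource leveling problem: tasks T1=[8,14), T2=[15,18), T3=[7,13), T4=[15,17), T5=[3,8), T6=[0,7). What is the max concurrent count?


Check each time point for overlaps:
  t=3: 2 tasks active (T5, T6)
Max concurrent = 2


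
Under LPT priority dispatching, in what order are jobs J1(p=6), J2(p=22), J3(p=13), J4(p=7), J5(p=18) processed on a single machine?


LPT: sort by longest processing time first
  J2: p=22
  J5: p=18
  J3: p=13
  J4: p=7
  J1: p=6
Order: J2 → J5 → J3 → J4 → J1


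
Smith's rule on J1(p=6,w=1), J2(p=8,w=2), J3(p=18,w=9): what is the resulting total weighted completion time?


WSPT order (by p/w): J3 → J2 → J1
  J3: C=18, w·C=9×18=162
  J2: C=26, w·C=2×26=52
  J1: C=32, w·C=1×32=32
Σ w·C = 246
= 246


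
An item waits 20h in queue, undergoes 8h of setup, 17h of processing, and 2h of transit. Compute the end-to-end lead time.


Lead time = queue + setup + processing + transit
= 20 + 8 + 17 + 2
= 47 hours


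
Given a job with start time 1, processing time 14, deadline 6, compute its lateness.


Completion = 1 + 14 = 15
Lateness = C - d = 15 - 6
= 9


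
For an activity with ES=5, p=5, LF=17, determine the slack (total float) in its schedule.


EF = ES + duration = 5 + 5 = 10
LS = LF - duration = 17 - 5 = 12
Total Float = LF - EF = 17 - 10
(or LS - ES = 12 - 5)
= 7


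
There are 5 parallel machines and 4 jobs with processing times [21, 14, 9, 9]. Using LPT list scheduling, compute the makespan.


Jobs (LPT sorted): [21, 14, 9, 9]
Machines: 5
  J=21 → Machine 1 (load: 0+21=21)
  J=14 → Machine 2 (load: 0+14=14)
  J=9 → Machine 3 (load: 0+9=9)
  J=9 → Machine 4 (load: 0+9=9)
Machine loads: [21, 14, 9, 9, 0]
Makespan = max = 21 time units


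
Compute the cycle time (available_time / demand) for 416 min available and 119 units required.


Cycle time = available time / demand
= 416 / 119
= 3.50 min/unit


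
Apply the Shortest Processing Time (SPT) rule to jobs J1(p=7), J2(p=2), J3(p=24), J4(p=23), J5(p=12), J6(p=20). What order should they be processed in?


SPT: sort by shortest processing time
  J2: p=2
  J1: p=7
  J5: p=12
  J6: p=20
  J4: p=23
  J3: p=24
Order: J2 → J1 → J5 → J6 → J4 → J3


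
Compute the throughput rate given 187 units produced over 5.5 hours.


Throughput = units / time
= 187 / 5.5
= 34.0 units/hour


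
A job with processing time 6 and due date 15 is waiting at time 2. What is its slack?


Slack = due - current_time - processing
= 15 - 2 - 6
= 7


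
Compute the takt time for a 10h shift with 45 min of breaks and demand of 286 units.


Available = 10×60 - 45 = 555 min
Takt time = 555 / 286
= 1.94 min/unit


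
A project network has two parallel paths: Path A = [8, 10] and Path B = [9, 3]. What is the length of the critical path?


Path A: 8 + 10 = 18
Path B: 9 + 3 = 12
Critical path = longest = max(18, 12)
= 18 (Path A)


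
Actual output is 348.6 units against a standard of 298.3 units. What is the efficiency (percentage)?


Efficiency = (actual / standard) × 100
= (348.6 / 298.3) × 100
= 116.9%


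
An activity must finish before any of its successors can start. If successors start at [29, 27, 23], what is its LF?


LF = min of all successor start times
Successors start at: [29, 27, 23]
LF = min(29, 27, 23)
= 23


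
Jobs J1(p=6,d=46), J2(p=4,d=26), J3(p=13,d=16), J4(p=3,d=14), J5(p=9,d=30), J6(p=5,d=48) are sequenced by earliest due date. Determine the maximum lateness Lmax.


EDD order: J4 → J3 → J2 → J5 → J1 → J6
Completion and lateness:
  J4: C=3, d=14, L=3-14=-11
  J3: C=16, d=16, L=16-16=0
  J2: C=20, d=26, L=20-26=-6
  J5: C=29, d=30, L=29-30=-1
  J1: C=35, d=46, L=35-46=-11
  J6: C=40, d=48, L=40-48=-8
Lmax = max(-11, 0, -6, -1, -11, -8)
= 0


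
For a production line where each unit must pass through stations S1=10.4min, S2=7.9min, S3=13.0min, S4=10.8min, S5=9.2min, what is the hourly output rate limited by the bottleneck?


Bottleneck = longest station time
Station times: [10.4, 7.9, 13.0, 10.8, 9.2]
Max = 13.0 min
Rate = 60 / 13.0
= 4.62 units/hour (bottleneck: 13.0min)


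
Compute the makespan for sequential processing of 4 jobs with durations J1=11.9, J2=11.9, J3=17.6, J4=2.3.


Sequential makespan: sum all processing times
= 11.9 + 11.9 + 17.6 + 2.3
= 43.7 time units


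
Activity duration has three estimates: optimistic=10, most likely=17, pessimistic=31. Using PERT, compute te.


te = (o + 4m + p) / 6
= (10 + 4×17 + 31) / 6
= (10 + 68 + 31) / 6
= 109 / 6
= 18.17


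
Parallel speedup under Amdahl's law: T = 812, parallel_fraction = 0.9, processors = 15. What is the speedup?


Amdahl's law: T_p = T × ((1-p) + p/N)
= 812 × ((1-0.9) + 0.9/15)
= 812 × (0.10 + 0.0600)
= 812 × 0.1600
= 129.92
Speedup = 812/129.92
= 6.25×


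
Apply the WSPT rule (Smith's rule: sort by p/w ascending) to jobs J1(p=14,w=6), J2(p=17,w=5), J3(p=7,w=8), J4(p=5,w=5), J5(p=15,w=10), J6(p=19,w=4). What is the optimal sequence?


WSPT (Smith's rule): sort by p/w ascending
  J3: p/w = 7/8 = 0.875
  J4: p/w = 5/5 = 1.000
  J5: p/w = 15/10 = 1.500
  J1: p/w = 14/6 = 2.333
  J2: p/w = 17/5 = 3.400
  J6: p/w = 19/4 = 4.750
Order: J3 → J4 → J5 → J1 → J2 → J6


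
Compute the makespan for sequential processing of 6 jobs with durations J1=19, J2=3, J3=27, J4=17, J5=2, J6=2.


Sequential makespan: sum all processing times
= 19 + 3 + 27 + 17 + 2 + 2
= 70 time units


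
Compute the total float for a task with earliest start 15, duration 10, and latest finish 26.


EF = ES + duration = 15 + 10 = 25
LS = LF - duration = 26 - 10 = 16
Total Float = LF - EF = 26 - 25
(or LS - ES = 16 - 15)
= 1


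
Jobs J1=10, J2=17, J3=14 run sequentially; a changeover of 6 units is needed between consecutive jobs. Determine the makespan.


Makespan = Σ processing + (n-1) × setup
= (10 + 17 + 14) + (3-1)×6
= 41 + 12
= 53 time units


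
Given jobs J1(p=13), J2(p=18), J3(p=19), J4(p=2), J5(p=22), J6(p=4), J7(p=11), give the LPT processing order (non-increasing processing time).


LPT: sort by longest processing time first
  J5: p=22
  J3: p=19
  J2: p=18
  J1: p=13
  J7: p=11
  J6: p=4
  J4: p=2
Order: J5 → J3 → J2 → J1 → J7 → J6 → J4


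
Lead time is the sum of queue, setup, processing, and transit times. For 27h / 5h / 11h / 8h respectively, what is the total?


Lead time = queue + setup + processing + transit
= 27 + 5 + 11 + 8
= 51 hours


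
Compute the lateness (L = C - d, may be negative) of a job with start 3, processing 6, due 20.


Completion = 3 + 6 = 9
Lateness = C - d = 9 - 20
= -11


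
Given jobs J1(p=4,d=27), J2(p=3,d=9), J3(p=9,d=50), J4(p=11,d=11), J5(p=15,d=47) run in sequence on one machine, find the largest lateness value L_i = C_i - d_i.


Lateness per job (L = C - d):
  J1: C=4, d=27, L=-23
  J2: C=7, d=9, L=-2
  J3: C=16, d=50, L=-34
  J4: C=27, d=11, L=16
  J5: C=42, d=47, L=-5
Lmax = max(-23, -2, -34, 16, -5)
= 16


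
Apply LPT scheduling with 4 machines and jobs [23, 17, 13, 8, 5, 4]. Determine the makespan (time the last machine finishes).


Jobs (LPT sorted): [23, 17, 13, 8, 5, 4]
Machines: 4
  J=23 → Machine 1 (load: 0+23=23)
  J=17 → Machine 2 (load: 0+17=17)
  J=13 → Machine 3 (load: 0+13=13)
  J=8 → Machine 4 (load: 0+8=8)
  J=5 → Machine 4 (load: 8+5=13)
  J=4 → Machine 3 (load: 13+4=17)
Machine loads: [23, 17, 17, 13]
Makespan = max = 23 time units


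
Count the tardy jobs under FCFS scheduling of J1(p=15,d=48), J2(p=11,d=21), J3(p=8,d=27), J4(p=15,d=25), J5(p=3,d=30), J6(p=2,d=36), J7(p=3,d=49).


Completion vs due date:
  J1: C=15, d=48 → on time
  J2: C=26, d=21 → TARDY
  J3: C=34, d=27 → TARDY
  J4: C=49, d=25 → TARDY
  J5: C=52, d=30 → TARDY
  J6: C=54, d=36 → TARDY
  J7: C=57, d=49 → TARDY
Tardy jobs: J2, J3, J4, J5, J6, J7
Count = 6


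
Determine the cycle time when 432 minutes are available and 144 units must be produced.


Cycle time = available time / demand
= 432 / 144
= 3.00 min/unit


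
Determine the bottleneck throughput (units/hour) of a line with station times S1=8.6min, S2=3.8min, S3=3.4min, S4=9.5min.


Bottleneck = longest station time
Station times: [8.6, 3.8, 3.4, 9.5]
Max = 9.5 min
Rate = 60 / 9.5
= 6.32 units/hour (bottleneck: 9.5min)


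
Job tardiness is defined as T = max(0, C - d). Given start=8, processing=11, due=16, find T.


Completion = start + processing = 8 + 11 = 19
Tardiness = max(0, C - d) = max(0, 19 - 16)
= max(0, 3)
= 3


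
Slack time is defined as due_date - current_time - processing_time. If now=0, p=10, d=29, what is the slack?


Slack = due - current_time - processing
= 29 - 0 - 10
= 19
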